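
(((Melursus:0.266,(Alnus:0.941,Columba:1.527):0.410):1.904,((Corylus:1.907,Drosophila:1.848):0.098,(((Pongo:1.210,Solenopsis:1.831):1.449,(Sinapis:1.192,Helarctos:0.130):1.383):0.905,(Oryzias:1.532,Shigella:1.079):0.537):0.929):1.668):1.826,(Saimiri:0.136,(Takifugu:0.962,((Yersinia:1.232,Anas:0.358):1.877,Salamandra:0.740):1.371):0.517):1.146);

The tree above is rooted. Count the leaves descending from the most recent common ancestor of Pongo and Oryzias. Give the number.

The MRCA of Pongo and Oryzias is the node subtending (((Pongo,Solenopsis),(Sinapis,Helarctos)),(Oryzias,Shigella)).
That clade contains 6 terminal taxa: Helarctos, Oryzias, Pongo, Shigella, Sinapis, Solenopsis.

6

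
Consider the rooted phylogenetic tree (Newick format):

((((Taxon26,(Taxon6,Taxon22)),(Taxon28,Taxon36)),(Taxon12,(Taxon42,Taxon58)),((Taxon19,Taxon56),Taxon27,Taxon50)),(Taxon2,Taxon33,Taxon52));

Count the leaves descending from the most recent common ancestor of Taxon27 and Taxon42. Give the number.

The MRCA of Taxon27 and Taxon42 is the node subtending (((Taxon26,(Taxon6,Taxon22)),(Taxon28,Taxon36)),(Taxon12,(Taxon42,Taxon58)),((Taxon19,Taxon56),Taxon27,Taxon50)).
That clade contains 12 terminal taxa: Taxon12, Taxon19, Taxon22, Taxon26, Taxon27, Taxon28, Taxon36, Taxon42, Taxon50, Taxon56, Taxon58, Taxon6.

12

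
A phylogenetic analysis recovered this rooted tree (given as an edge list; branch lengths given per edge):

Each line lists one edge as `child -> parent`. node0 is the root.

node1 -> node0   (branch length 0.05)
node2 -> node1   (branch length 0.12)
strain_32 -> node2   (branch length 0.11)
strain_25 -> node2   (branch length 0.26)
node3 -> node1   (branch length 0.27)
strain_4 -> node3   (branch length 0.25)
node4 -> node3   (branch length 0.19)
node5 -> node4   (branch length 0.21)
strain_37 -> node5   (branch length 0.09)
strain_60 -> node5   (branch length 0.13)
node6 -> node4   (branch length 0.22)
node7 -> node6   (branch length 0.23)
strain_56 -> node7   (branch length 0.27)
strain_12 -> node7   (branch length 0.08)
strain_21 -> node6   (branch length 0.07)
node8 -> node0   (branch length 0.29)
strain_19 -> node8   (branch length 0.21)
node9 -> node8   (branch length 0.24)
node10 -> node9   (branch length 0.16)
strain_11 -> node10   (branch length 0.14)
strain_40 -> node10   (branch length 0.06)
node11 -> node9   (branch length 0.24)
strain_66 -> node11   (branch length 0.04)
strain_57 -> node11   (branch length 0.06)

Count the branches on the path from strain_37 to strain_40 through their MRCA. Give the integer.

9

The MRCA of strain_37 and strain_40 is the root of the tree.
From strain_37 up to that node: 5 branches. From strain_40 up to the same node: 4 branches. Total: 5 + 4 = 9.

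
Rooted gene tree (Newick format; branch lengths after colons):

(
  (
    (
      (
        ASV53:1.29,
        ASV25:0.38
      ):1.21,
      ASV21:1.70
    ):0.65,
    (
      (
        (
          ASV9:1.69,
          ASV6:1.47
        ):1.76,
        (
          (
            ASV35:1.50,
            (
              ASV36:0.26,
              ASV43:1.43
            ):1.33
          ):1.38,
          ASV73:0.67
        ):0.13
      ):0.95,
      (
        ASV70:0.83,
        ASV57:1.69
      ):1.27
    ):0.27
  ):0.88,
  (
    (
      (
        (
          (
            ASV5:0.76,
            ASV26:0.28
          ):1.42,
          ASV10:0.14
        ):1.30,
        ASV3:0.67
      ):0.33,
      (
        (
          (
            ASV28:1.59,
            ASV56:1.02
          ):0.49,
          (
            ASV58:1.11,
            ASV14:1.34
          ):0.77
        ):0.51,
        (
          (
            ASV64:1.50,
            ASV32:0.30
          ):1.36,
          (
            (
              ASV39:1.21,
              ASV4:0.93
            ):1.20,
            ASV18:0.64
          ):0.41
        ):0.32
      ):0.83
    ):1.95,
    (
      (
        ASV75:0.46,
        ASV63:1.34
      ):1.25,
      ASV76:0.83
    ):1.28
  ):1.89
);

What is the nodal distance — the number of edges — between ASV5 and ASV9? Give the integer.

The MRCA of ASV5 and ASV9 is the root of the tree.
From ASV5 up to that node: 6 branches. From ASV9 up to the same node: 5 branches. Total: 6 + 5 = 11.

11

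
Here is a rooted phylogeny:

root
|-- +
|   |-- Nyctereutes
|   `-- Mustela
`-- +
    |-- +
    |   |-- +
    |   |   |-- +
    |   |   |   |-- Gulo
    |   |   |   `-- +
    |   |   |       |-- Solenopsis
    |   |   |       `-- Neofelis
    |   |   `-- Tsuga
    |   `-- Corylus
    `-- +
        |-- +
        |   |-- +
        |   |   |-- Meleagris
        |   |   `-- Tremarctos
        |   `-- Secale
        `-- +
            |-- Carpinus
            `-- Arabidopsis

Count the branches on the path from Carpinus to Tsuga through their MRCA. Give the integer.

6

The MRCA of Carpinus and Tsuga is the node subtending ((((Gulo,(Solenopsis,Neofelis)),Tsuga),Corylus),(((Meleagris,Tremarctos),Secale),(Carpinus,Arabidopsis))).
From Carpinus up to that node: 3 branches. From Tsuga up to the same node: 3 branches. Total: 3 + 3 = 6.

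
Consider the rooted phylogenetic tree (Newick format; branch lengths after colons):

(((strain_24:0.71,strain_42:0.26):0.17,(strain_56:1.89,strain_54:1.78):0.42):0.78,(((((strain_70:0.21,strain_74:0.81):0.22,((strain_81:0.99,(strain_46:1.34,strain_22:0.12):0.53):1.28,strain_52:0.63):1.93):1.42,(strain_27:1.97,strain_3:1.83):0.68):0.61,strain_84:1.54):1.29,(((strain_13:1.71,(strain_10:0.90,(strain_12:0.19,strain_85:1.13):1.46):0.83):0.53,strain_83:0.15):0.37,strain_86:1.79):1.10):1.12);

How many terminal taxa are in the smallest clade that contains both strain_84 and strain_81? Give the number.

The MRCA of strain_84 and strain_81 is the node subtending ((((strain_70,strain_74),((strain_81,(strain_46,strain_22)),strain_52)),(strain_27,strain_3)),strain_84).
That clade contains 9 terminal taxa: strain_22, strain_27, strain_3, strain_46, strain_52, strain_70, strain_74, strain_81, strain_84.

9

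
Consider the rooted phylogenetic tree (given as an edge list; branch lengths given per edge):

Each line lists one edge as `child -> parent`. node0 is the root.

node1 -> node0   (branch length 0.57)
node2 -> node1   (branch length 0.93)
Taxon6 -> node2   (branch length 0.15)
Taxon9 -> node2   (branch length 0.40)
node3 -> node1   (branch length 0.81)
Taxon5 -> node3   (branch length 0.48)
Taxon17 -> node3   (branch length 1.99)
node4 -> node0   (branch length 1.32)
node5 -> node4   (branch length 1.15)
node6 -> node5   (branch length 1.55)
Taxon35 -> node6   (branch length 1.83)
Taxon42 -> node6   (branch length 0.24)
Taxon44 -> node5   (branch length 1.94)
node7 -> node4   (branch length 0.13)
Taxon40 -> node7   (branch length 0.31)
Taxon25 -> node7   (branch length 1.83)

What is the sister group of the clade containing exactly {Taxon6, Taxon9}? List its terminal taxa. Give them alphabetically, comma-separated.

Taxon17, Taxon5

The clade containing exactly {Taxon6, Taxon9} attaches to the tree at the node subtending ((Taxon6,Taxon9),(Taxon5,Taxon17)).
The other lineage descending from that same node — the sister group — is (Taxon5,Taxon17); its 2 tips in alphabetical order are the answer.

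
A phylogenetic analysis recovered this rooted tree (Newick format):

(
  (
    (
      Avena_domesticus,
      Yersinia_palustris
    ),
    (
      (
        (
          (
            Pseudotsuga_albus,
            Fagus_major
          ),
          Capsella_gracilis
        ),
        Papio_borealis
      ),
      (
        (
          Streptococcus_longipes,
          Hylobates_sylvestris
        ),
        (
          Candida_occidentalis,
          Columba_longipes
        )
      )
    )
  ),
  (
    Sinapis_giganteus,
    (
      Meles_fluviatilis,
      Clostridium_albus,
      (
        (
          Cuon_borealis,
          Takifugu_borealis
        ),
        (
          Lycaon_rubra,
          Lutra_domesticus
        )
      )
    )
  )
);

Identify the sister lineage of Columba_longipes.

Columba_longipes attaches to the tree at the node subtending (Candida_occidentalis,Columba_longipes).
The other lineage descending from that same node — the sister group — is the single tip Candida_occidentalis.

Candida_occidentalis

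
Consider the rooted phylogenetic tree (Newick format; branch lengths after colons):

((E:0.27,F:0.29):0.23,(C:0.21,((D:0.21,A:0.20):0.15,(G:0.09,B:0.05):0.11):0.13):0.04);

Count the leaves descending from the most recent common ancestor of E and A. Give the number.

7

The MRCA of E and A is the root, so the clade is the entire tree.
That clade contains 7 terminal taxa: A, B, C, D, E, F, G.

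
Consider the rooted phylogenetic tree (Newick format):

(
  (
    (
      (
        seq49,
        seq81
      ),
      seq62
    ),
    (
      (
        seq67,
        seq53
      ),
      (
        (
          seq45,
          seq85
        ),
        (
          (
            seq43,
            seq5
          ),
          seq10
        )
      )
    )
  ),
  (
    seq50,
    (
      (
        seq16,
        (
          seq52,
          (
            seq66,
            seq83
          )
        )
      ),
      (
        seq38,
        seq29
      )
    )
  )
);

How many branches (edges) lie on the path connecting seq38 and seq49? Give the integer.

8

The MRCA of seq38 and seq49 is the root of the tree.
From seq38 up to that node: 4 branches. From seq49 up to the same node: 4 branches. Total: 4 + 4 = 8.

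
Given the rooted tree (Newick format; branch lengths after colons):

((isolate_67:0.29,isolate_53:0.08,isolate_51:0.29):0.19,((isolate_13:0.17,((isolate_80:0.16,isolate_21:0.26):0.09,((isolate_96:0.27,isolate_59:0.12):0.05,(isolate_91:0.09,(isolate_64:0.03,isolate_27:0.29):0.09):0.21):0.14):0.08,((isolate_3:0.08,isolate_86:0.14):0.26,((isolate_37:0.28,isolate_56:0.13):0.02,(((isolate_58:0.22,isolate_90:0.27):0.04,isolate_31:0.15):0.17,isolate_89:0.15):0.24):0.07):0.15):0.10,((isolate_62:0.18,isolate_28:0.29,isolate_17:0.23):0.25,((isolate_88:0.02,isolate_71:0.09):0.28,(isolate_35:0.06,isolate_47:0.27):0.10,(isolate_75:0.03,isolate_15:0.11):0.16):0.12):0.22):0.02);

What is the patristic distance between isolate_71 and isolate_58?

1.70

The path runs isolate_71 → … → MRCA → … → isolate_58; the MRCA is the node subtending ((isolate_13,((isolate_80,isolate_21),((isolate_96,isolate_59),(isolate_91,(isolate_64,isolate_27)))),((isolate_3,isolate_86),((isolate_37,isolate_56),(((isolate_58,isolate_90),isolate_31),isolate_89)))),((isolate_62,isolate_28,isolate_17),((isolate_88,isolate_71),(isolate_35,isolate_47),(isolate_75,isolate_15)))).
Branch lengths along that path: 0.09 + 0.28 + 0.12 + 0.22 + 0.10 + 0.15 + 0.07 + 0.24 + 0.17 + 0.04 + 0.22 = 1.70.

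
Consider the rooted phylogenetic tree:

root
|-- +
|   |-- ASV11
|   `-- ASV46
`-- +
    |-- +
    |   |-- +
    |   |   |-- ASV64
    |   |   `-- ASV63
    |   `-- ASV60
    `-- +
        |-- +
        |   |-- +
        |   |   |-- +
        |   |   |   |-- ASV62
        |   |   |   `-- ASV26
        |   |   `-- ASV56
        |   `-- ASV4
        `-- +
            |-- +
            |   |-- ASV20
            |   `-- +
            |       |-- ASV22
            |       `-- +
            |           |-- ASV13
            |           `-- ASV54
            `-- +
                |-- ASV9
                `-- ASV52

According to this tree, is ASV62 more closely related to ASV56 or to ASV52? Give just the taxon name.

ASV56

The MRCA of ASV62 and ASV56 subtends ((ASV62,ASV26),ASV56) (3 taxa).
The MRCA of ASV62 and ASV52 subtends ((((ASV62,ASV26),ASV56),ASV4),((ASV20,(ASV22,(ASV13,ASV54))),(ASV9,ASV52))) (10 taxa).
The first is nested inside the second, so ASV62 shares a more recent common ancestor with ASV56.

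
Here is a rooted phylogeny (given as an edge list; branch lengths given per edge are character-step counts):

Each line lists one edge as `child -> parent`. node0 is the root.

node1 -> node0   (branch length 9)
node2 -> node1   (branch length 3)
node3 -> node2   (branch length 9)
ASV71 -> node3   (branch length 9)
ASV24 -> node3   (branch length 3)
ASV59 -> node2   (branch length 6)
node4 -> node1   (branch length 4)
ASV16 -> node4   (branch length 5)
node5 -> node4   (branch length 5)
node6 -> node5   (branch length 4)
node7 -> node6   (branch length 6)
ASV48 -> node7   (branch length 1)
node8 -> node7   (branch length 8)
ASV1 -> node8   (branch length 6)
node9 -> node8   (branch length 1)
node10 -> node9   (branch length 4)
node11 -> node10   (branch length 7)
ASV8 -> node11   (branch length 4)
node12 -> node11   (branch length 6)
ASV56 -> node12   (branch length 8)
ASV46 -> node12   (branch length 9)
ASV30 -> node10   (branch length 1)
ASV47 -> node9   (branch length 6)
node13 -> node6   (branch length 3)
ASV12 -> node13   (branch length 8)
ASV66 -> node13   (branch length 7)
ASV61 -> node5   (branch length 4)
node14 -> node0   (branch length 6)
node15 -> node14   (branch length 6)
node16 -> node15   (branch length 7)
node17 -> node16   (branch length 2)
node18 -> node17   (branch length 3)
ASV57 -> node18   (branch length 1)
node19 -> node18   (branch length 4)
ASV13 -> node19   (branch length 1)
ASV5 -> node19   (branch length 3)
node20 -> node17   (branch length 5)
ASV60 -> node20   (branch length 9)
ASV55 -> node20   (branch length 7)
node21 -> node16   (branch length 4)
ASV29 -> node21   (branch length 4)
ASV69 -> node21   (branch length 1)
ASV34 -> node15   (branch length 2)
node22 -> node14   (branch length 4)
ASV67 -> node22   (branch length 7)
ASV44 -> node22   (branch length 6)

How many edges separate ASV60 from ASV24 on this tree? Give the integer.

10

The MRCA of ASV60 and ASV24 is the root of the tree.
From ASV60 up to that node: 6 branches. From ASV24 up to the same node: 4 branches. Total: 6 + 4 = 10.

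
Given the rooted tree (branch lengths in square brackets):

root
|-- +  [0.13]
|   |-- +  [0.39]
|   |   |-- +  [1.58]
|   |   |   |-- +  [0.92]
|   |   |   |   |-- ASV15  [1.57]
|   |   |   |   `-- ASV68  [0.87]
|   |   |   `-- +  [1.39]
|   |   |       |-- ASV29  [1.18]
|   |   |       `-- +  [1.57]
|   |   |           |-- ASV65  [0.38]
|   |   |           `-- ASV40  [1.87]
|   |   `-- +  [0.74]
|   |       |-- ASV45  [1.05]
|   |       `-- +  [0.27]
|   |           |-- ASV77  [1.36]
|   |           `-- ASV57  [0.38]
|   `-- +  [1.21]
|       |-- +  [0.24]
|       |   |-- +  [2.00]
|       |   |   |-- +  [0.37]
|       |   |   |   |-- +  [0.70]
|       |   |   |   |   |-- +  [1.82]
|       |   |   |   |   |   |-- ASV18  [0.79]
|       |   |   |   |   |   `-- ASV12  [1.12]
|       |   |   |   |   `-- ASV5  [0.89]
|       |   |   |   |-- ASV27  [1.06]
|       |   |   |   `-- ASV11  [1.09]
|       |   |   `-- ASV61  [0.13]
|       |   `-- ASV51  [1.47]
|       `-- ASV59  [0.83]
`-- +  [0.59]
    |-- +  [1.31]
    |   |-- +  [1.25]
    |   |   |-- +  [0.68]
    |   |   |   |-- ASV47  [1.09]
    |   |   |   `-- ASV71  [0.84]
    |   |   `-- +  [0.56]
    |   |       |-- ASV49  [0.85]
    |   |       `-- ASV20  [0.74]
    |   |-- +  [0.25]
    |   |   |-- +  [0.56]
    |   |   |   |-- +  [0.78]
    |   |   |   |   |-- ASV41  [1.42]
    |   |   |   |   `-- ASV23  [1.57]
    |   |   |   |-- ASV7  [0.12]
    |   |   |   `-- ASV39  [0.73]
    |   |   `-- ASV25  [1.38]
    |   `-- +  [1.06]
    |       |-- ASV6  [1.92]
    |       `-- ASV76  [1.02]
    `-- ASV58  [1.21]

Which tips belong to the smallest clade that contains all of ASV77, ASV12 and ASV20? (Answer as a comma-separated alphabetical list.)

Tracing ASV77: it sits inside (ASV77,ASV57).
Tracing ASV12: it sits inside (ASV18,ASV12).
Tracing ASV20: it sits inside (ASV49,ASV20).
The smallest clade enclosing all 3 is the whole tree (their MRCA is the root), so the answer is all 28 tips in alphabetical order.

ASV11, ASV12, ASV15, ASV18, ASV20, ASV23, ASV25, ASV27, ASV29, ASV39, ASV40, ASV41, ASV45, ASV47, ASV49, ASV5, ASV51, ASV57, ASV58, ASV59, ASV6, ASV61, ASV65, ASV68, ASV7, ASV71, ASV76, ASV77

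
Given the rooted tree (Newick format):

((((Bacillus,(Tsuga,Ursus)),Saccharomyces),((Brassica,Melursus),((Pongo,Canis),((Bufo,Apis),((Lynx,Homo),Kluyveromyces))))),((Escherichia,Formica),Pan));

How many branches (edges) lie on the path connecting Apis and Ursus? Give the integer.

The MRCA of Apis and Ursus is the node subtending (((Bacillus,(Tsuga,Ursus)),Saccharomyces),((Brassica,Melursus),((Pongo,Canis),((Bufo,Apis),((Lynx,Homo),Kluyveromyces))))).
From Apis up to that node: 5 branches. From Ursus up to the same node: 4 branches. Total: 5 + 4 = 9.

9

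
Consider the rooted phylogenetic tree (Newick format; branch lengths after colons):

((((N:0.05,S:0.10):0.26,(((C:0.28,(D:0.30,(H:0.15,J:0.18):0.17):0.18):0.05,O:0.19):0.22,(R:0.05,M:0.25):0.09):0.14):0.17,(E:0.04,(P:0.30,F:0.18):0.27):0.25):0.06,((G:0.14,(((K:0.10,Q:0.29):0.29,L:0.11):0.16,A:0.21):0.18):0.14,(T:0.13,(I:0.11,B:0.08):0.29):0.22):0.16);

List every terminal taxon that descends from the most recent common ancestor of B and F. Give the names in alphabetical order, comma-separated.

Tracing B: it sits inside (I,B).
Tracing F: it sits inside (P,F).
The smallest clade enclosing both is the whole tree (their MRCA is the root), so the answer is all 20 tips in alphabetical order.

A, B, C, D, E, F, G, H, I, J, K, L, M, N, O, P, Q, R, S, T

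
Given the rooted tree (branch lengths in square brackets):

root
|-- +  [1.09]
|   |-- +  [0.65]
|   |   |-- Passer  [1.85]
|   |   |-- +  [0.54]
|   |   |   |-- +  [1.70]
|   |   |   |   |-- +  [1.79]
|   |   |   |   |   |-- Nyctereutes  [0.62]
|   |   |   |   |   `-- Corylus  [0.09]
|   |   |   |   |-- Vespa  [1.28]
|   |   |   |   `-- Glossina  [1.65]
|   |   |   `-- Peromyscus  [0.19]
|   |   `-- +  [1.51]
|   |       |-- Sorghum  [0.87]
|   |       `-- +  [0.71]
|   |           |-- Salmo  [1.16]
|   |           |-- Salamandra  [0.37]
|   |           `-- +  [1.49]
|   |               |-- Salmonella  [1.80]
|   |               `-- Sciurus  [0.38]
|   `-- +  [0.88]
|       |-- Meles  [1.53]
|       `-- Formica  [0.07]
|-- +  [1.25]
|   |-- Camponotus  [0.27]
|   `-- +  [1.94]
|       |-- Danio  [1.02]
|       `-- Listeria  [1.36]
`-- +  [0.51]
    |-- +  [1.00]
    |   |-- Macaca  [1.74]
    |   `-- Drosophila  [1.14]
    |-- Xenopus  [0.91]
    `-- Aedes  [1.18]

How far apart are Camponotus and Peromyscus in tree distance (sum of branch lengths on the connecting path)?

3.99

The path runs Camponotus → … → MRCA → … → Peromyscus; the MRCA is the root of the tree.
Branch lengths along that path: 0.27 + 1.25 + 1.09 + 0.65 + 0.54 + 0.19 = 3.99.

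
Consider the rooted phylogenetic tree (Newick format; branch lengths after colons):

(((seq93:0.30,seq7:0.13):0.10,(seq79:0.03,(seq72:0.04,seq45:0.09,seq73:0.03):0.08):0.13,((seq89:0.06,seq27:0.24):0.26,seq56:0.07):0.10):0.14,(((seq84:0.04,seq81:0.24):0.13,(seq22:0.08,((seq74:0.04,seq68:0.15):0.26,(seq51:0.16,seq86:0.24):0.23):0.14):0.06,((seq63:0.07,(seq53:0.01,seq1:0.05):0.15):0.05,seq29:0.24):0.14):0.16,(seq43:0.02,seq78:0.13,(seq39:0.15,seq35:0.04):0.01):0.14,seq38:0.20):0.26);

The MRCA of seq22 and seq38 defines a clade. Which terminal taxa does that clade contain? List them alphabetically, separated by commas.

Tracing seq22: it sits inside (seq22,((seq74,seq68),(seq51,seq86))).
Tracing seq38: it sits inside (((seq84,seq81),(seq22,((seq74,seq68),(seq51,seq86))),((seq63,(seq53,seq1)),seq29)),(seq43,seq78,(seq39,seq35)),seq38).
The smallest clade enclosing both is (((seq84,seq81),(seq22,((seq74,seq68),(seq51,seq86))),((seq63,(seq53,seq1)),seq29)),(seq43,seq78,(seq39,seq35)),seq38); the answer is its 16 terminal taxa in alphabetical order.

seq1, seq22, seq29, seq35, seq38, seq39, seq43, seq51, seq53, seq63, seq68, seq74, seq78, seq81, seq84, seq86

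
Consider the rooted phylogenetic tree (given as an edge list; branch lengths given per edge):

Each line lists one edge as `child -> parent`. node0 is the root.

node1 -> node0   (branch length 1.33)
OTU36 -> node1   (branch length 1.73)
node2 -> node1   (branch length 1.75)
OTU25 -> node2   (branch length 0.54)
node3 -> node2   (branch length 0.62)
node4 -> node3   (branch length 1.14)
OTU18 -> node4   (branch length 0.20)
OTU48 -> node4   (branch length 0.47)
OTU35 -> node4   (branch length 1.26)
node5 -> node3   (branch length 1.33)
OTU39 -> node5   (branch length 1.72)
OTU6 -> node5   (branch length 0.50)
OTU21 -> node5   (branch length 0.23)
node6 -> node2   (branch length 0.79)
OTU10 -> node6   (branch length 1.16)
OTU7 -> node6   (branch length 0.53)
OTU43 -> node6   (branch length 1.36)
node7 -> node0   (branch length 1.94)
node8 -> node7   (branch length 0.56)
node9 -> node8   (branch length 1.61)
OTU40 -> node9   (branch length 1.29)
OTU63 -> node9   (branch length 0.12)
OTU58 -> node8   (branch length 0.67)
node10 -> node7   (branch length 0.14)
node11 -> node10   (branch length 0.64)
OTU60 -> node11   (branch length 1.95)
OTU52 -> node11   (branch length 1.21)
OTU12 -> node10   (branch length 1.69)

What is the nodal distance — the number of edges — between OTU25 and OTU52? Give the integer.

The MRCA of OTU25 and OTU52 is the root of the tree.
From OTU25 up to that node: 3 branches. From OTU52 up to the same node: 4 branches. Total: 3 + 4 = 7.

7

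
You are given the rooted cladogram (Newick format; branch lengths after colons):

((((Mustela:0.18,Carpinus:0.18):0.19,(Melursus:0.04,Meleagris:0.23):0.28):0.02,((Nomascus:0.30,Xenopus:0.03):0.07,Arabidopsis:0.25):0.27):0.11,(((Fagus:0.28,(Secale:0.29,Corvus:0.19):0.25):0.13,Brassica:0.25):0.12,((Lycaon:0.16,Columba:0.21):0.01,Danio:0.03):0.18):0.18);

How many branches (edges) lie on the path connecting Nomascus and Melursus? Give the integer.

The MRCA of Nomascus and Melursus is the node subtending (((Mustela,Carpinus),(Melursus,Meleagris)),((Nomascus,Xenopus),Arabidopsis)).
From Nomascus up to that node: 3 branches. From Melursus up to the same node: 3 branches. Total: 3 + 3 = 6.

6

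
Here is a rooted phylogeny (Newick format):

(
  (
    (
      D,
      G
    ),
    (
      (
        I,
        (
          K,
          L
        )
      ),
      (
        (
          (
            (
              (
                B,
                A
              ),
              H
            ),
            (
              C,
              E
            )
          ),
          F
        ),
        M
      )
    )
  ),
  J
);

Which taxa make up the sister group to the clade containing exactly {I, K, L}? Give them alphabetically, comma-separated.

A, B, C, E, F, H, M

The clade containing exactly {I, K, L} attaches to the tree at the node subtending ((I,(K,L)),(((((B,A),H),(C,E)),F),M)).
The other lineage descending from that same node — the sister group — is (((((B,A),H),(C,E)),F),M); its 7 tips in alphabetical order are the answer.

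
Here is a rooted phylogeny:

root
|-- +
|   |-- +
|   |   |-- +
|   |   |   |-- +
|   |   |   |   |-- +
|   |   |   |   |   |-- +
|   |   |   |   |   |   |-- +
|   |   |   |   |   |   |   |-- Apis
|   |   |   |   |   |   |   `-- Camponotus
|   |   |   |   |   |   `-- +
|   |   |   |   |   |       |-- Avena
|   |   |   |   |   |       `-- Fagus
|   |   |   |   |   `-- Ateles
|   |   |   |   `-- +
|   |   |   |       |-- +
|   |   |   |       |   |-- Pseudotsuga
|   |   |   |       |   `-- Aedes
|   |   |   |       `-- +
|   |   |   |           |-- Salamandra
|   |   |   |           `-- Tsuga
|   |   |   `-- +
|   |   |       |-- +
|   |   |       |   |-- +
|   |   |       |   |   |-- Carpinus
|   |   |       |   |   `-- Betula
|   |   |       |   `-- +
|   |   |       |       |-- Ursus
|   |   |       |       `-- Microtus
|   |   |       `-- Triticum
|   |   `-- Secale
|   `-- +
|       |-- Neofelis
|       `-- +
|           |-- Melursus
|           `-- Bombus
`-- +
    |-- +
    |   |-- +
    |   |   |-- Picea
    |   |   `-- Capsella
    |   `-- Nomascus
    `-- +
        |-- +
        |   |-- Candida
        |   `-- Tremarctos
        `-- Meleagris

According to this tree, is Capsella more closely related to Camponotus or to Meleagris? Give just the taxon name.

The MRCA of Capsella and Meleagris subtends (((Picea,Capsella),Nomascus),((Candida,Tremarctos),Meleagris)) (6 taxa).
The MRCA of Capsella and Camponotus is the root, subtending the entire tree (24 taxa).
The first is nested inside the second, so Capsella shares a more recent common ancestor with Meleagris.

Meleagris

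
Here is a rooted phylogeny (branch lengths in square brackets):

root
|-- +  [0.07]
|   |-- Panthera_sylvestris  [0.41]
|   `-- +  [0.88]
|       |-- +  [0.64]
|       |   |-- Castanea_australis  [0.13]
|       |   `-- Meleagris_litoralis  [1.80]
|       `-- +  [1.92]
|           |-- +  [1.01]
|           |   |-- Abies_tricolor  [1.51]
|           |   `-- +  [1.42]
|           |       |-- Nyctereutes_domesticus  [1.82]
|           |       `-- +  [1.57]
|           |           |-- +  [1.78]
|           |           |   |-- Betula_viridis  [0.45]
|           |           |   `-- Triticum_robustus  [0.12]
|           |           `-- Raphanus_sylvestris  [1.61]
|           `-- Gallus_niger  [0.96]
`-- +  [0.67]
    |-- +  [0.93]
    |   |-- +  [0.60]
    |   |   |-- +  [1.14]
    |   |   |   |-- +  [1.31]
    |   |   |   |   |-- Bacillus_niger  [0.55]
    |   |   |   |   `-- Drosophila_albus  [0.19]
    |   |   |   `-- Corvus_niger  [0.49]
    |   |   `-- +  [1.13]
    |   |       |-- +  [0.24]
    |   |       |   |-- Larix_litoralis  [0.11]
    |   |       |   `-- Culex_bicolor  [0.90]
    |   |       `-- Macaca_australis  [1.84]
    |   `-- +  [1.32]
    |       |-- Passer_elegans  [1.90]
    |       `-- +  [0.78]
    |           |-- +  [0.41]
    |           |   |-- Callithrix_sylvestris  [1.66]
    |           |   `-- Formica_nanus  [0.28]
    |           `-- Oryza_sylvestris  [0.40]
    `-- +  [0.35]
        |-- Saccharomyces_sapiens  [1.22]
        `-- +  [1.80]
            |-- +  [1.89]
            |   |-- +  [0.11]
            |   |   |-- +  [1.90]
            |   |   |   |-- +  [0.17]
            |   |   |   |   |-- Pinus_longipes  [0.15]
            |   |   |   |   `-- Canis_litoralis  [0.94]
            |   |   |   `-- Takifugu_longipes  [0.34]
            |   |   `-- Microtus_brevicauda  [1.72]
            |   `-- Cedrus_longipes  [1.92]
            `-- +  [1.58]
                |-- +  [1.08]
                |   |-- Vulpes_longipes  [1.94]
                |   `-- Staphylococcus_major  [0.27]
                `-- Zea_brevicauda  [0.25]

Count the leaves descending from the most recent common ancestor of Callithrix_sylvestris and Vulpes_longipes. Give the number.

19

The MRCA of Callithrix_sylvestris and Vulpes_longipes is the node subtending (((((Bacillus_niger,Drosophila_albus),Corvus_niger),((Larix_litoralis,Culex_bicolor),Macaca_australis)),(Passer_elegans,((Callithrix_sylvestris,Formica_nanus),Oryza_sylvestris))),(Saccharomyces_sapiens,(((((Pinus_longipes,Canis_litoralis),Takifugu_longipes),Microtus_brevicauda),Cedrus_longipes),((Vulpes_longipes,Staphylococcus_major),Zea_brevicauda)))).
That clade contains 19 terminal taxa: Bacillus_niger, Callithrix_sylvestris, Canis_litoralis, Cedrus_longipes, Corvus_niger, Culex_bicolor, Drosophila_albus, Formica_nanus, Larix_litoralis, Macaca_australis, Microtus_brevicauda, Oryza_sylvestris, Passer_elegans, Pinus_longipes, Saccharomyces_sapiens, Staphylococcus_major, Takifugu_longipes, Vulpes_longipes, Zea_brevicauda.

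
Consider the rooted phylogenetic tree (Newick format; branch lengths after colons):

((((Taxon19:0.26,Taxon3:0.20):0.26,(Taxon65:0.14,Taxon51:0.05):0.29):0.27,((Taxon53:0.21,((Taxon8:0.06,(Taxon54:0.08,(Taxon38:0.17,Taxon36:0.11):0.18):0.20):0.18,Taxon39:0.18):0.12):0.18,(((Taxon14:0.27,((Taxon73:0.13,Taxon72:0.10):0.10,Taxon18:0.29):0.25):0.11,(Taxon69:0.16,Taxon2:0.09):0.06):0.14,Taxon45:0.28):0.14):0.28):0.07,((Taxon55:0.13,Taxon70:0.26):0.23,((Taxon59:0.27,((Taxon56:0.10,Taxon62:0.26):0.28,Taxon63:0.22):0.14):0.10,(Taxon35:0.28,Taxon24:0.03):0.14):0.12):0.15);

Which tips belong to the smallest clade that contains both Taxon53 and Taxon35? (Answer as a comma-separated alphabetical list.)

Taxon14, Taxon18, Taxon19, Taxon2, Taxon24, Taxon3, Taxon35, Taxon36, Taxon38, Taxon39, Taxon45, Taxon51, Taxon53, Taxon54, Taxon55, Taxon56, Taxon59, Taxon62, Taxon63, Taxon65, Taxon69, Taxon70, Taxon72, Taxon73, Taxon8

Tracing Taxon53: it sits inside (Taxon53,((Taxon8,(Taxon54,(Taxon38,Taxon36))),Taxon39)).
Tracing Taxon35: it sits inside (Taxon35,Taxon24).
The smallest clade enclosing both is the whole tree (their MRCA is the root), so the answer is all 25 tips in alphabetical order.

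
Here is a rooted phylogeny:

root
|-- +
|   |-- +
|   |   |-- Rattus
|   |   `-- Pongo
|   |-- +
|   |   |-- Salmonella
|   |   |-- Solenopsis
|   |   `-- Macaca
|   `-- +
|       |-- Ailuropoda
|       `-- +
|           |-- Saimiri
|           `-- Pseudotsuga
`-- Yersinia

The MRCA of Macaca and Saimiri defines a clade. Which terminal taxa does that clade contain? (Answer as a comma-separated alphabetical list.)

Tracing Macaca: it sits inside (Salmonella,Solenopsis,Macaca).
Tracing Saimiri: it sits inside (Saimiri,Pseudotsuga).
The smallest clade enclosing both is ((Rattus,Pongo),(Salmonella,Solenopsis,Macaca),(Ailuropoda,(Saimiri,Pseudotsuga))); the answer is its 8 terminal taxa in alphabetical order.

Ailuropoda, Macaca, Pongo, Pseudotsuga, Rattus, Saimiri, Salmonella, Solenopsis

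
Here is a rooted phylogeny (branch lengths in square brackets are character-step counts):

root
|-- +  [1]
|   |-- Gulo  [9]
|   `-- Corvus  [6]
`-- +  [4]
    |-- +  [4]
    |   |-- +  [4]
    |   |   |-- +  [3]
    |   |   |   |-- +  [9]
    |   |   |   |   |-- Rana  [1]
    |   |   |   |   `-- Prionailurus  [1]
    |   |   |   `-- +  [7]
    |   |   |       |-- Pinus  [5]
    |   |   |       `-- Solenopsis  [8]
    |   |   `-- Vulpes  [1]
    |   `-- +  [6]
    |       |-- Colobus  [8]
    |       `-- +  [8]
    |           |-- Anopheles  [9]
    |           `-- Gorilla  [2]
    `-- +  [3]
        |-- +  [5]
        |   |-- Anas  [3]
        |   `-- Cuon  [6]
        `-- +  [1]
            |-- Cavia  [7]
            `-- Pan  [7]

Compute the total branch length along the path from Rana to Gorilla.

The path runs Rana → … → MRCA → … → Gorilla; the MRCA is the node subtending ((((Rana,Prionailurus),(Pinus,Solenopsis)),Vulpes),(Colobus,(Anopheles,Gorilla))).
Branch lengths along that path: 1 + 9 + 3 + 4 + 6 + 8 + 2 = 33.

33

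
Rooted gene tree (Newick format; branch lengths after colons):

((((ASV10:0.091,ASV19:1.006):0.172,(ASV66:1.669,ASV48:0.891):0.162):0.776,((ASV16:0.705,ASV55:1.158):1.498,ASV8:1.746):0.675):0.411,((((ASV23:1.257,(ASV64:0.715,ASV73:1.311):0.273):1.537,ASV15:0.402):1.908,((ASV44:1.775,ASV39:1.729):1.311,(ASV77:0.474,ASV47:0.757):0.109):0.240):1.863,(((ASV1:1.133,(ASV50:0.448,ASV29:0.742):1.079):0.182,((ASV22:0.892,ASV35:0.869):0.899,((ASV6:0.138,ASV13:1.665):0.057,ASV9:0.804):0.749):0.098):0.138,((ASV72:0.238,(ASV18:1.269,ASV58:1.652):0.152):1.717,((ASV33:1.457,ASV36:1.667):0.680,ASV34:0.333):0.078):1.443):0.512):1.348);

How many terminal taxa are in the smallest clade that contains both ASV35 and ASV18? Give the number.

14

The MRCA of ASV35 and ASV18 is the node subtending (((ASV1,(ASV50,ASV29)),((ASV22,ASV35),((ASV6,ASV13),ASV9))),((ASV72,(ASV18,ASV58)),((ASV33,ASV36),ASV34))).
That clade contains 14 terminal taxa: ASV1, ASV13, ASV18, ASV22, ASV29, ASV33, ASV34, ASV35, ASV36, ASV50, ASV58, ASV6, ASV72, ASV9.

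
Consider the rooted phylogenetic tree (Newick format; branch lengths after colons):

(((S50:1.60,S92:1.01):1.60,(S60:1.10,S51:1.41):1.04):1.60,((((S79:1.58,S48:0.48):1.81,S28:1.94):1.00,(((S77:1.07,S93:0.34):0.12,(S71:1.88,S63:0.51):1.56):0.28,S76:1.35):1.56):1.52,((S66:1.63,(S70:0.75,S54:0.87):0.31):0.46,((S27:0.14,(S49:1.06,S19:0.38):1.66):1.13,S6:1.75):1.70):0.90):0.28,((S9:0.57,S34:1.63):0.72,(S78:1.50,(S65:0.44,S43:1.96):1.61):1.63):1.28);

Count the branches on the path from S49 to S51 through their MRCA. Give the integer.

9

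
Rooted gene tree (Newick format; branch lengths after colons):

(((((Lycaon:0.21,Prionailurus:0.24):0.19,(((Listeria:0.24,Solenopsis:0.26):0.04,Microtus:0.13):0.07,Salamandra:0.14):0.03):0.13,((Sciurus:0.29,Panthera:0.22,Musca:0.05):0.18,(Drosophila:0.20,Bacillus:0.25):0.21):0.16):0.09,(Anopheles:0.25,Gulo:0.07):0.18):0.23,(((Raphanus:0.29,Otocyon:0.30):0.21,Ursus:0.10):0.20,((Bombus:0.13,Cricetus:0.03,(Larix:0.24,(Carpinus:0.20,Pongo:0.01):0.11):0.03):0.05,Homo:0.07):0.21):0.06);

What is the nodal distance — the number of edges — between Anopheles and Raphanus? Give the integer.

7

The MRCA of Anopheles and Raphanus is the root of the tree.
From Anopheles up to that node: 3 branches. From Raphanus up to the same node: 4 branches. Total: 3 + 4 = 7.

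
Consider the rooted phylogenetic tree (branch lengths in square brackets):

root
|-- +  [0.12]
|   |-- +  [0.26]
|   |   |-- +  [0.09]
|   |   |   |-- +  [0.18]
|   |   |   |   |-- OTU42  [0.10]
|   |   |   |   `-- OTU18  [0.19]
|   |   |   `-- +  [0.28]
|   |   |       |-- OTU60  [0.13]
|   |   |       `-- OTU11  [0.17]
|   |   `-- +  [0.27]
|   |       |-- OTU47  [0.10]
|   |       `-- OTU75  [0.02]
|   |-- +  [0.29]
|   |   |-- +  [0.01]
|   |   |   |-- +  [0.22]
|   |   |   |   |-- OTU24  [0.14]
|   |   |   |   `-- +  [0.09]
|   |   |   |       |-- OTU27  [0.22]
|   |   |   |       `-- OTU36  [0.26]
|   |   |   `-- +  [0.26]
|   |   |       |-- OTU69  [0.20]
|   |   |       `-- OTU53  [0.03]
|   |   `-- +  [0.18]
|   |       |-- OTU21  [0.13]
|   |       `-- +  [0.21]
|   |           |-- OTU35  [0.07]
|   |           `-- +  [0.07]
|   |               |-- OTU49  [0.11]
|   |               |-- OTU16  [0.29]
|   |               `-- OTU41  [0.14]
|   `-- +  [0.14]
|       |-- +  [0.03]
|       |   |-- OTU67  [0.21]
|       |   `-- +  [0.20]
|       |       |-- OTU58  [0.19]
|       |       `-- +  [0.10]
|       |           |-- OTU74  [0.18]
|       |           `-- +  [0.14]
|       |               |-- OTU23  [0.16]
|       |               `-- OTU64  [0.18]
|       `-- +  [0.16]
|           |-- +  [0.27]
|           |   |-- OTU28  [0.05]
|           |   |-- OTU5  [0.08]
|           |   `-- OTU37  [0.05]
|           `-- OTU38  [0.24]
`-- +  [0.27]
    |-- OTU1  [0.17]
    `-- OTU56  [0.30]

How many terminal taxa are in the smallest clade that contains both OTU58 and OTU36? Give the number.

25

The MRCA of OTU58 and OTU36 is the node subtending ((((OTU42,OTU18),(OTU60,OTU11)),(OTU47,OTU75)),(((OTU24,(OTU27,OTU36)),(OTU69,OTU53)),(OTU21,(OTU35,(OTU49,OTU16,OTU41)))),((OTU67,(OTU58,(OTU74,(OTU23,OTU64)))),((OTU28,OTU5,OTU37),OTU38))).
That clade contains 25 terminal taxa: OTU11, OTU16, OTU18, OTU21, OTU23, OTU24, OTU27, OTU28, OTU35, OTU36, OTU37, OTU38, OTU41, OTU42, OTU47, OTU49, OTU5, OTU53, OTU58, OTU60, OTU64, OTU67, OTU69, OTU74, OTU75.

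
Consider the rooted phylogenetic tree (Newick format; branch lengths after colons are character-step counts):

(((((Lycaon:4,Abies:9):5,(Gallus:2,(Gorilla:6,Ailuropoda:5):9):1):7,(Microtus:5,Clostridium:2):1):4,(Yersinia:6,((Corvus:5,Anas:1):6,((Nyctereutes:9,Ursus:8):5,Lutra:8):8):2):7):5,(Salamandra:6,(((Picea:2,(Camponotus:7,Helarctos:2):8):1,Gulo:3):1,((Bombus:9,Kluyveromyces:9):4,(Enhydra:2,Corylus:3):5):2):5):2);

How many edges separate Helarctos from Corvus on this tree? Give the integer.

The MRCA of Helarctos and Corvus is the root of the tree.
From Helarctos up to that node: 6 branches. From Corvus up to the same node: 5 branches. Total: 6 + 5 = 11.

11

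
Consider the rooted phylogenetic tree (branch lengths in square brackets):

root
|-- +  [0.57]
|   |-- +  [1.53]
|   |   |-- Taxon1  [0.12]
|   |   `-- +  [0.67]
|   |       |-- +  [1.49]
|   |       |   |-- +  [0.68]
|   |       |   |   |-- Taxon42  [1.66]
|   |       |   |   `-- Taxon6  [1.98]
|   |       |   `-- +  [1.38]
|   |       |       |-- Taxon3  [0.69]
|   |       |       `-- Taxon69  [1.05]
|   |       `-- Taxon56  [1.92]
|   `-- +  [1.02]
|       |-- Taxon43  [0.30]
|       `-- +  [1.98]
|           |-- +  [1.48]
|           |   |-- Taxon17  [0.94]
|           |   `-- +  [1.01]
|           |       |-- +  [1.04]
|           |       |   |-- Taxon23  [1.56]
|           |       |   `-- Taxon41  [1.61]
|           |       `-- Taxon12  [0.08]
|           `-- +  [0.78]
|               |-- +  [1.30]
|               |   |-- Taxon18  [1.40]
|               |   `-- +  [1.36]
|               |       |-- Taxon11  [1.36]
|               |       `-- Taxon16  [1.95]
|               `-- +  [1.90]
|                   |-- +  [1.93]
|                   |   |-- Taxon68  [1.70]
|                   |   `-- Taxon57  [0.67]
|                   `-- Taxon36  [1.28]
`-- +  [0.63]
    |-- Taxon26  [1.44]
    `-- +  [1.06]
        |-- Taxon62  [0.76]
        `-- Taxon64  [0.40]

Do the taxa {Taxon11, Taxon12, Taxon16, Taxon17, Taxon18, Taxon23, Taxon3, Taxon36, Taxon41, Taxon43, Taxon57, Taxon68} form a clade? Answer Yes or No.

No

The MRCA of the listed taxa subtends ((Taxon1,(((Taxon42,Taxon6),(Taxon3,Taxon69)),Taxon56)),(Taxon43,((Taxon17,((Taxon23,Taxon41),Taxon12)),((Taxon18,(Taxon11,Taxon16)),((Taxon68,Taxon57),Taxon36))))).
That clade also contains Taxon1, Taxon42, Taxon56, Taxon6, Taxon69, which are not in the proposed group, so the group is not monophyletic.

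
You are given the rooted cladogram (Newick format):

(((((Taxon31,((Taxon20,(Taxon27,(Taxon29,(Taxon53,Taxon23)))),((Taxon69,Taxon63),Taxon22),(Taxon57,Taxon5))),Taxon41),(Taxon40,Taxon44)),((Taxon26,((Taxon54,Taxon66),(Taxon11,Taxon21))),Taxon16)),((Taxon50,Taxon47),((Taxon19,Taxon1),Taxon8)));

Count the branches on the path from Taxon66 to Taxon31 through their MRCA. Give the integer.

9

The MRCA of Taxon66 and Taxon31 is the node subtending ((((Taxon31,((Taxon20,(Taxon27,(Taxon29,(Taxon53,Taxon23)))),((Taxon69,Taxon63),Taxon22),(Taxon57,Taxon5))),Taxon41),(Taxon40,Taxon44)),((Taxon26,((Taxon54,Taxon66),(Taxon11,Taxon21))),Taxon16)).
From Taxon66 up to that node: 5 branches. From Taxon31 up to the same node: 4 branches. Total: 5 + 4 = 9.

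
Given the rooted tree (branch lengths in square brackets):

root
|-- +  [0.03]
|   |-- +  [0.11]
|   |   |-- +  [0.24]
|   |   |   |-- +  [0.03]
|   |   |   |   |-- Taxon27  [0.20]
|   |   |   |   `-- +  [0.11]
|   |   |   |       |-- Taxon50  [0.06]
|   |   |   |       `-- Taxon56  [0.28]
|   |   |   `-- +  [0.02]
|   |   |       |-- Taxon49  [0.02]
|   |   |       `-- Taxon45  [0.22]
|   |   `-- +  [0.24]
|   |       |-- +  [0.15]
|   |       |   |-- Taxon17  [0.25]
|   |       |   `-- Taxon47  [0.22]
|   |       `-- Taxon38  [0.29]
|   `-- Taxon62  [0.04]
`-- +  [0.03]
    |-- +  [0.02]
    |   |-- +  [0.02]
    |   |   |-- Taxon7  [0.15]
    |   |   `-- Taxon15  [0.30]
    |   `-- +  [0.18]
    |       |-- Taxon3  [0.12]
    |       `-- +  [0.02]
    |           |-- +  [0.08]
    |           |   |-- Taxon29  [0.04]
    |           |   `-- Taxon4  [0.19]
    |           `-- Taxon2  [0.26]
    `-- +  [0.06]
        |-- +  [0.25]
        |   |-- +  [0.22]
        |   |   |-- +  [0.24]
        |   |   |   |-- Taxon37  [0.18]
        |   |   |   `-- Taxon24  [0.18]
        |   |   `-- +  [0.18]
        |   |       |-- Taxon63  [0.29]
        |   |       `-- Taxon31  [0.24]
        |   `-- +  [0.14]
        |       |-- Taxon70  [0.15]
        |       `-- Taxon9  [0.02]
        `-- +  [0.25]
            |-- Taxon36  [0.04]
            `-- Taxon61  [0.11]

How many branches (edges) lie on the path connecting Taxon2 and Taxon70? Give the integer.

The MRCA of Taxon2 and Taxon70 is the node subtending (((Taxon7,Taxon15),(Taxon3,((Taxon29,Taxon4),Taxon2))),((((Taxon37,Taxon24),(Taxon63,Taxon31)),(Taxon70,Taxon9)),(Taxon36,Taxon61))).
From Taxon2 up to that node: 4 branches. From Taxon70 up to the same node: 4 branches. Total: 4 + 4 = 8.

8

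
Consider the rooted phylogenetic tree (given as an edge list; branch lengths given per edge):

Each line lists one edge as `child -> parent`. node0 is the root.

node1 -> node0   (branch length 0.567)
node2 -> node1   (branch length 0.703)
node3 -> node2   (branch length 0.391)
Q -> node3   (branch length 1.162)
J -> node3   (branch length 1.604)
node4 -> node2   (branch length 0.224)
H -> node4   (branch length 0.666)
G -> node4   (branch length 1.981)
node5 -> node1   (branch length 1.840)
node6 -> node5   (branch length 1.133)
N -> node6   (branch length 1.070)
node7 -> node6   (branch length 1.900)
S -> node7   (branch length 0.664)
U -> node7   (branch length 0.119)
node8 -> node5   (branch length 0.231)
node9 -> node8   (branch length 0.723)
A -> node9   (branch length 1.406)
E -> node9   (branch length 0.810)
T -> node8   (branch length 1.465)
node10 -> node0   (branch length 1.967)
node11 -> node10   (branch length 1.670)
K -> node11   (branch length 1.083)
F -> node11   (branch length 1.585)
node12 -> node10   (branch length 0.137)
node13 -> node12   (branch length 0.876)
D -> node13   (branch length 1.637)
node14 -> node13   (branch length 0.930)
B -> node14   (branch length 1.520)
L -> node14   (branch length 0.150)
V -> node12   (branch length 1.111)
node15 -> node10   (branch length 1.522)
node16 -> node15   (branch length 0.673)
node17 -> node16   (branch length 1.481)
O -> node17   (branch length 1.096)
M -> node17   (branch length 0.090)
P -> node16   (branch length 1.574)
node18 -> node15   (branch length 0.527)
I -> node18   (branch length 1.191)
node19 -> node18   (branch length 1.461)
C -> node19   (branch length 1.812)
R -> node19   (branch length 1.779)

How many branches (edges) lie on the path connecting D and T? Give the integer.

8

The MRCA of D and T is the root of the tree.
From D up to that node: 4 branches. From T up to the same node: 4 branches. Total: 4 + 4 = 8.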